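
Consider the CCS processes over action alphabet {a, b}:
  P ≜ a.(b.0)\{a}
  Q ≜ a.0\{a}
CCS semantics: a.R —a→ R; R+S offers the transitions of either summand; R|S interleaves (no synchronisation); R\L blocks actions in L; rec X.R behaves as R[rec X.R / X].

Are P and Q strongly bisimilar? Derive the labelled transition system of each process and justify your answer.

not bisimilar

P's transition system — 3 states:
  m0 = a.(b.0)\{a} ⊢ ··a··> m1
  m1 = (b.0)\{a} ⊢ ··b··> m2
  m2 = 0\{a} ⊢ ·
Q's transition system — 2 states:
  n0 = a.0\{a} ⊢ ··a··> n1
  n1 = 0\{a} ⊢ ·
Partition-refinement fixed point:
  B0 = {m0}
  B1 = {m1}
  B2 = {m2, n1}
  B3 = {n0}
m0 ∈ B0, n0 ∈ B3 → different blocks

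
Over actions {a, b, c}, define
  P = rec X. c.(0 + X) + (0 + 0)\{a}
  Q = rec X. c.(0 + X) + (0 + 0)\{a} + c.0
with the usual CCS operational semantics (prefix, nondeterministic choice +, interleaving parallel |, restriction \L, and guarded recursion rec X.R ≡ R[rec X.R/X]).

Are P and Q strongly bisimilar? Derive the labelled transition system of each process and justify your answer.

P ≁ Q

P's transition system — 2 states:
  u0 = rec X. c.(0 + X) + (0 + 0)\{a} → --c--▸ u1
  u1 = 0 + (rec X. c.(0 + X) + (0 + 0)\{a}) → --c--▸ u1
Q's transition system — 3 states:
  v0 = rec X. c.(0 + X) + (0 + 0)\{a} + c.0 → --c--▸ v1, --c--▸ v2
  v1 = 0 → deadlocked
  v2 = 0 + (rec X. c.(0 + X) + (0 + 0)\{a} + c.0) → --c--▸ v1, --c--▸ v2
Bisimilarity quotient blocks:
  B0 = {u0, u1}
  B1 = {v0, v2}
  B2 = {v1}
u0 ∈ B0, v0 ∈ B1 → different blocks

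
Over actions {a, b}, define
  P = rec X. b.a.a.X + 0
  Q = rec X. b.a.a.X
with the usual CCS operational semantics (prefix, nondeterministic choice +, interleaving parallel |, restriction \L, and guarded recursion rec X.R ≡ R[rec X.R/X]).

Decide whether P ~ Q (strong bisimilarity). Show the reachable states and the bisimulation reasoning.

YES

P's transition system — 3 states:
  s0 = rec X. b.a.a.X + 0 | --b--▸ s1
  s1 = a.a.(rec X. b.a.a.X + 0) | --a--▸ s2
  s2 = a.(rec X. b.a.a.X + 0) | --a--▸ s0
Q's transition system — 3 states:
  t0 = rec X. b.a.a.X | --b--▸ t1
  t1 = a.a.(rec X. b.a.a.X) | --a--▸ t2
  t2 = a.(rec X. b.a.a.X) | --a--▸ t0
Bisimilarity quotient blocks:
  B0 = {s0, t0}
  B1 = {s1, t1}
  B2 = {s2, t2}
s0 ∈ B0, t0 ∈ B0 → same block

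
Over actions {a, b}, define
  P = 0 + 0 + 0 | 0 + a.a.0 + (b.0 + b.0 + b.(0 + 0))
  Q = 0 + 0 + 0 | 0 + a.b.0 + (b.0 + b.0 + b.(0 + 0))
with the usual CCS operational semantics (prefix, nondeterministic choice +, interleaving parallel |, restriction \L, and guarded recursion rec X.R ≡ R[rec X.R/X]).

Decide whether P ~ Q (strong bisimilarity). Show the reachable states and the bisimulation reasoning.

NO

Reachable graph of P (4 states):
  s0 = 0 + 0 + 0 | 0 + a.a.0 + (b.0 + b.0 + b.(0 + 0)) :: -a-> s1, -b-> s2, -b-> s3
  s1 = a.0 :: -a-> s2
  s2 = 0 :: (no moves)
  s3 = 0 + 0 :: (no moves)
Reachable graph of Q (4 states):
  t0 = 0 + 0 + 0 | 0 + a.b.0 + (b.0 + b.0 + b.(0 + 0)) :: -a-> t1, -b-> t2, -b-> t3
  t1 = b.0 :: -b-> t2
  t2 = 0 :: (no moves)
  t3 = 0 + 0 :: (no moves)
Bisimilarity quotient blocks:
  B0 = {s0}
  B1 = {s2, s3, t2, t3}
  B2 = {s1}
  B3 = {t0}
  B4 = {t1}
s0 ∈ B0, t0 ∈ B3 → different blocks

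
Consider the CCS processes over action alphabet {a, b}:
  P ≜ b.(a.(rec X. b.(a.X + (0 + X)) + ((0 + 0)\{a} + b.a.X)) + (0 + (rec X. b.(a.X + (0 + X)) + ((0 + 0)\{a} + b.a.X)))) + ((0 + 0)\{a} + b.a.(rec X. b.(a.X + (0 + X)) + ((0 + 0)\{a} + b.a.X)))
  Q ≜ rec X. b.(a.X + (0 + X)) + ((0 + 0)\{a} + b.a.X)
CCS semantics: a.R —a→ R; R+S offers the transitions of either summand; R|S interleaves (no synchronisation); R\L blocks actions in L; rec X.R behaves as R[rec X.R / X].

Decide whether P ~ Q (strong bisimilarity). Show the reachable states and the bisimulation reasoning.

P ~ Q

LTS(P): 4 reachable states
  m0 = b.(a.(rec X. b.(a.X + (0 + X)) + ((0 + 0)\{a} + b.a.X)) + (0 + (rec X. b.(a.X + (0 + X)) + ((0 + 0)\{a} + b.a.X)))) + ((0 + 0)\{a} + b.a.(rec X. b.(a.X + (0 + X)) + ((0 + 0)\{a} + b.a.X))) ⊢ -b-> m1, -b-> m2
  m1 = a.(rec X. b.(a.X + (0 + X)) + ((0 + 0)\{a} + b.a.X)) ⊢ -a-> m3
  m2 = a.(rec X. b.(a.X + (0 + X)) + ((0 + 0)\{a} + b.a.X)) + (0 + (rec X. b.(a.X + (0 + X)) + ((0 + 0)\{a} + b.a.X))) ⊢ -a-> m3, -b-> m1, -b-> m2
  m3 = rec X. b.(a.X + (0 + X)) + ((0 + 0)\{a} + b.a.X) ⊢ -b-> m1, -b-> m2
LTS(Q): 3 reachable states
  n0 = rec X. b.(a.X + (0 + X)) + ((0 + 0)\{a} + b.a.X) ⊢ -b-> n1, -b-> n2
  n1 = a.(rec X. b.(a.X + (0 + X)) + ((0 + 0)\{a} + b.a.X)) ⊢ -a-> n0
  n2 = a.(rec X. b.(a.X + (0 + X)) + ((0 + 0)\{a} + b.a.X)) + (0 + (rec X. b.(a.X + (0 + X)) + ((0 + 0)\{a} + b.a.X))) ⊢ -a-> n0, -b-> n1, -b-> n2
Coarsest stable partition (strong bisimilarity classes):
  B0 = {m0, m3, n0}
  B1 = {m1, n1}
  B2 = {m2, n2}
m0 ∈ B0, n0 ∈ B0 → same block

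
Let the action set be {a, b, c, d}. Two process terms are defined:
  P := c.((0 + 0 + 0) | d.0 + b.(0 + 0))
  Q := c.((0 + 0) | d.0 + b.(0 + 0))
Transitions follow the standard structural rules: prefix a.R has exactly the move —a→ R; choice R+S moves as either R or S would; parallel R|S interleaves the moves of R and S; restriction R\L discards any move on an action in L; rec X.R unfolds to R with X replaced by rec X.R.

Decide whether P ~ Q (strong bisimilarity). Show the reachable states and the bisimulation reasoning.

P ~ Q

LTS(P): 4 reachable states
  m0 = c.((0 + 0 + 0) | d.0 + b.(0 + 0)) has moves —c→ m1
  m1 = (0 + 0 + 0) | d.0 + b.(0 + 0) has moves —b→ m2, —d→ m3
  m2 = 0 + 0 has moves deadlocked
  m3 = (0 + 0 + 0) | 0 has moves deadlocked
LTS(Q): 4 reachable states
  n0 = c.((0 + 0) | d.0 + b.(0 + 0)) has moves —c→ n1
  n1 = (0 + 0) | d.0 + b.(0 + 0) has moves —b→ n2, —d→ n3
  n2 = 0 + 0 has moves deadlocked
  n3 = (0 + 0) | 0 has moves deadlocked
Partition-refinement fixed point:
  B0 = {m0, n0}
  B1 = {m1, n1}
  B2 = {m2, m3, n2, n3}
m0 ∈ B0, n0 ∈ B0 → same block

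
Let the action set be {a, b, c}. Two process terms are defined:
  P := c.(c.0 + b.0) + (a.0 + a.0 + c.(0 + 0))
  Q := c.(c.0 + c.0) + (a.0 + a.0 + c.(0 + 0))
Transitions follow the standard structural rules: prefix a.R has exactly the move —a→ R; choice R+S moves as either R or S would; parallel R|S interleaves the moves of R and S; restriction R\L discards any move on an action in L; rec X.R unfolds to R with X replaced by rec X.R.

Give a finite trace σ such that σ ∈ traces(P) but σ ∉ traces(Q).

LTS(P): 4 reachable states
  m0 = c.(c.0 + b.0) + (a.0 + a.0 + c.(0 + 0)) has moves --a--▸ m1, --c--▸ m2, --c--▸ m3
  m1 = 0 has moves (no moves)
  m2 = 0 + 0 has moves (no moves)
  m3 = c.0 + b.0 has moves --b--▸ m1, --c--▸ m1
LTS(Q): 4 reachable states
  n0 = c.(c.0 + c.0) + (a.0 + a.0 + c.(0 + 0)) has moves --a--▸ n1, --c--▸ n2, --c--▸ n3
  n1 = 0 has moves (no moves)
  n2 = 0 + 0 has moves (no moves)
  n3 = c.0 + c.0 has moves --c--▸ n1
Run σ = ⟨cb⟩ on P: start {m0}
  step 1 (c): {m2, m3}
  step 2 (b): {m1}
  — P admits the full trace.
Run σ = ⟨cb⟩ on Q: start {n0}
  step 1 (c): {n2, n3}
  step 2 (b): ∅ (Q stuck)

cb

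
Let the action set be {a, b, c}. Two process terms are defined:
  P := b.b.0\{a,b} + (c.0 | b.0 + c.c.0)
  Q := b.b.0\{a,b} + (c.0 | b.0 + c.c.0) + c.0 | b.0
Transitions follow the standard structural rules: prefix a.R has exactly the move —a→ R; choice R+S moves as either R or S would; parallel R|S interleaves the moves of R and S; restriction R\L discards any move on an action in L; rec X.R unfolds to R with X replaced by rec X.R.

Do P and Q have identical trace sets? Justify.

Reachable graph of P (8 states):
  m0 = b.b.0\{a,b} + (c.0 | b.0 + c.c.0) :: —b→ m1, —b→ m2, —c→ m3, —c→ m4
  m1 = b.0\{a,b} :: —b→ m5
  m2 = c.0 | 0 :: —c→ m6
  m3 = 0 | b.0 :: —b→ m6
  m4 = c.0 :: —c→ m7
  m5 = 0\{a,b} :: (no moves)
  m6 = 0 | 0 :: (no moves)
  m7 = 0 :: (no moves)
Reachable graph of Q (8 states):
  n0 = b.b.0\{a,b} + (c.0 | b.0 + c.c.0) + c.0 | b.0 :: —b→ n1, —b→ n2, —c→ n3, —c→ n4
  n1 = b.0\{a,b} :: —b→ n5
  n2 = c.0 | 0 :: —c→ n6
  n3 = 0 | b.0 :: —b→ n6
  n4 = c.0 :: —c→ n7
  n5 = 0\{a,b} :: (no moves)
  n6 = 0 | 0 :: (no moves)
  n7 = 0 :: (no moves)
Partition-refinement fixed point:
  B0 = {m0, n0}
  B1 = {m2, m4, n2, n4}
  B2 = {m5, m6, m7, n5, n6, n7}
  B3 = {m1, m3, n1, n3}
m0 ∈ B0, n0 ∈ B0 → same block
Bisimilar ⇒ trace-equivalent.

traces(P) = traces(Q)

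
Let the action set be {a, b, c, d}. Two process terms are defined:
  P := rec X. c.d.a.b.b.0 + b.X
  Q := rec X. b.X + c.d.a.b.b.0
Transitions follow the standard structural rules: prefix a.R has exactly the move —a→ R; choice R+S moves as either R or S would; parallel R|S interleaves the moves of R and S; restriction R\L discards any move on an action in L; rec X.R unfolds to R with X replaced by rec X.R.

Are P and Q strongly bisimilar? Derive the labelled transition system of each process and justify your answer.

P's transition system — 6 states:
  u0 = rec X. c.d.a.b.b.0 + b.X → =b=> u0, =c=> u1
  u1 = d.a.b.b.0 → =d=> u2
  u2 = a.b.b.0 → =a=> u3
  u3 = b.b.0 → =b=> u4
  u4 = b.0 → =b=> u5
  u5 = 0 → stopped
Q's transition system — 6 states:
  v0 = rec X. b.X + c.d.a.b.b.0 → =b=> v0, =c=> v1
  v1 = d.a.b.b.0 → =d=> v2
  v2 = a.b.b.0 → =a=> v3
  v3 = b.b.0 → =b=> v4
  v4 = b.0 → =b=> v5
  v5 = 0 → stopped
Coarsest stable partition (strong bisimilarity classes):
  B0 = {u0, v0}
  B1 = {u1, v1}
  B2 = {u2, v2}
  B3 = {u3, v3}
  B4 = {u4, v4}
  B5 = {u5, v5}
u0 ∈ B0, v0 ∈ B0 → same block

YES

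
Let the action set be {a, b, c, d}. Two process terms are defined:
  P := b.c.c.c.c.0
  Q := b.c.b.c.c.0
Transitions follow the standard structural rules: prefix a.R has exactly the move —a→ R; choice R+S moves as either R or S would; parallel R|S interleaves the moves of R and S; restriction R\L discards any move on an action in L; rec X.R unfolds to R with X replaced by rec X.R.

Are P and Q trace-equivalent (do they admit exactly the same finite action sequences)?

NO — witness ⟨bcc⟩

P's transition system — 6 states:
  s0 = b.c.c.c.c.0 :: --b--▸ s1
  s1 = c.c.c.c.0 :: --c--▸ s2
  s2 = c.c.c.0 :: --c--▸ s3
  s3 = c.c.0 :: --c--▸ s4
  s4 = c.0 :: --c--▸ s5
  s5 = 0 :: stopped
Q's transition system — 6 states:
  t0 = b.c.b.c.c.0 :: --b--▸ t1
  t1 = c.b.c.c.0 :: --c--▸ t2
  t2 = b.c.c.0 :: --b--▸ t3
  t3 = c.c.0 :: --c--▸ t4
  t4 = c.0 :: --c--▸ t5
  t5 = 0 :: stopped
Run σ = ⟨bcc⟩ on P: start {s0}
  [1] b ⇒ {s1}
  [2] c ⇒ {s2}
  [3] c ⇒ {s3}
  — P admits the full trace.
Run σ = ⟨bcc⟩ on Q: start {t0}
  [1] b ⇒ {t1}
  [2] c ⇒ {t2}
  [3] c ⇒ ∅ (Q stuck)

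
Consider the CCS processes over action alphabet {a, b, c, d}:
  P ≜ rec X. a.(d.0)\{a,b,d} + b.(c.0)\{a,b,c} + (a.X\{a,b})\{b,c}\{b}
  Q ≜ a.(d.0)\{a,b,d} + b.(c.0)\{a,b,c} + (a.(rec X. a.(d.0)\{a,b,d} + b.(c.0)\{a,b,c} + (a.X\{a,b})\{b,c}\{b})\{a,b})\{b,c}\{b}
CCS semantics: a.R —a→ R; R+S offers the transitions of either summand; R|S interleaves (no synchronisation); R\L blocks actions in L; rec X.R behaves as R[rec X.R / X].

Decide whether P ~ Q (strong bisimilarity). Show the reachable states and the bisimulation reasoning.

Reachable graph of P (4 states):
  p0 = rec X. a.(d.0)\{a,b,d} + b.(c.0)\{a,b,c} + (a.X\{a,b})\{b,c}\{b} :: -a-> p1, -a-> p2, -b-> p3
  p1 = (d.0)\{a,b,d} :: stopped
  p2 = (rec X. a.(d.0)\{a,b,d} + b.(c.0)\{a,b,c} + (a.X\{a,b})\{b,c}\{b})\{a,b}\{b,c}\{b} :: stopped
  p3 = (c.0)\{a,b,c} :: stopped
Reachable graph of Q (4 states):
  q0 = a.(d.0)\{a,b,d} + b.(c.0)\{a,b,c} + (a.(rec X. a.(d.0)\{a,b,d} + b.(c.0)\{a,b,c} + (a.X\{a,b})\{b,c}\{b})\{a,b})\{b,c}\{b} :: -a-> q1, -a-> q2, -b-> q3
  q1 = (d.0)\{a,b,d} :: stopped
  q2 = (rec X. a.(d.0)\{a,b,d} + b.(c.0)\{a,b,c} + (a.X\{a,b})\{b,c}\{b})\{a,b}\{b,c}\{b} :: stopped
  q3 = (c.0)\{a,b,c} :: stopped
Coarsest stable partition (strong bisimilarity classes):
  B0 = {p0, q0}
  B1 = {p1, p2, p3, q1, q2, q3}
p0 ∈ B0, q0 ∈ B0 → same block

P ~ Q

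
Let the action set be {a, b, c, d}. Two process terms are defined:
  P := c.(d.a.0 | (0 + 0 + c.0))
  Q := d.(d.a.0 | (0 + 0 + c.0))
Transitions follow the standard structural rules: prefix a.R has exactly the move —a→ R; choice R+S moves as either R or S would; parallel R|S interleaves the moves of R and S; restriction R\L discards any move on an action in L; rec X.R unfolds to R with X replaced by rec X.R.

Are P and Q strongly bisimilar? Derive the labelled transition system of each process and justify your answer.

P ≁ Q

Reachable graph of P (7 states):
  s0 = c.(d.a.0 | (0 + 0 + c.0)) | ··c··> s1
  s1 = d.a.0 | (0 + 0 + c.0) | ··c··> s2, ··d··> s3
  s2 = d.a.0 | 0 | ··d··> s4
  s3 = a.0 | (0 + 0 + c.0) | ··a··> s5, ··c··> s4
  s4 = a.0 | 0 | ··a··> s6
  s5 = 0 | (0 + 0 + c.0) | ··c··> s6
  s6 = 0 | 0 | ·
Reachable graph of Q (7 states):
  t0 = d.(d.a.0 | (0 + 0 + c.0)) | ··d··> t1
  t1 = d.a.0 | (0 + 0 + c.0) | ··c··> t2, ··d··> t3
  t2 = d.a.0 | 0 | ··d··> t4
  t3 = a.0 | (0 + 0 + c.0) | ··a··> t5, ··c··> t4
  t4 = a.0 | 0 | ··a··> t6
  t5 = 0 | (0 + 0 + c.0) | ··c··> t6
  t6 = 0 | 0 | ·
Coarsest stable partition (strong bisimilarity classes):
  B0 = {s0}
  B1 = {s1, t1}
  B2 = {s3, t3}
  B3 = {s4, t4}
  B4 = {s6, t6}
  B5 = {s5, t5}
  B6 = {s2, t2}
  B7 = {t0}
s0 ∈ B0, t0 ∈ B7 → different blocks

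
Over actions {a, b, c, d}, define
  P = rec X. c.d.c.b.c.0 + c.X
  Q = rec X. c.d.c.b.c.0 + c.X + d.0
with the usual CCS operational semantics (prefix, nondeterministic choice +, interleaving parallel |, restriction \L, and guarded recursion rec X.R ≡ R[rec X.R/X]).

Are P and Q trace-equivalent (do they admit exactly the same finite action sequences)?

NO — witness ⟨d⟩

Reachable graph of P (6 states):
  m0 = rec X. c.d.c.b.c.0 + c.X :: -c-> m0, -c-> m1
  m1 = d.c.b.c.0 :: -d-> m2
  m2 = c.b.c.0 :: -c-> m3
  m3 = b.c.0 :: -b-> m4
  m4 = c.0 :: -c-> m5
  m5 = 0 :: ·
Reachable graph of Q (6 states):
  n0 = rec X. c.d.c.b.c.0 + c.X + d.0 :: -c-> n0, -c-> n1, -d-> n2
  n1 = d.c.b.c.0 :: -d-> n3
  n2 = 0 :: ·
  n3 = c.b.c.0 :: -c-> n4
  n4 = b.c.0 :: -b-> n5
  n5 = c.0 :: -c-> n2
Executing d from Q (initial set {n0}):
  [1] d ⇒ {n2}
  — Q admits the full trace.
Executing d from P (initial set {m0}):
  [1] d ⇒ no successor for P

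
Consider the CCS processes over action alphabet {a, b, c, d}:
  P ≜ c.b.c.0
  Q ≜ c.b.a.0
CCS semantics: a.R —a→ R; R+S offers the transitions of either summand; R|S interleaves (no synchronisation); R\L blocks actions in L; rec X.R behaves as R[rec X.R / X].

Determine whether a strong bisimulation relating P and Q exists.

P's transition system — 4 states:
  p0 = c.b.c.0 | =c=> p1
  p1 = b.c.0 | =b=> p2
  p2 = c.0 | =c=> p3
  p3 = 0 | stopped
Q's transition system — 4 states:
  q0 = c.b.a.0 | =c=> q1
  q1 = b.a.0 | =b=> q2
  q2 = a.0 | =a=> q3
  q3 = 0 | stopped
Coarsest stable partition (strong bisimilarity classes):
  B0 = {p0}
  B1 = {p1}
  B2 = {p2}
  B3 = {p3, q3}
  B4 = {q0}
  B5 = {q1}
  B6 = {q2}
p0 ∈ B0, q0 ∈ B4 → different blocks

not bisimilar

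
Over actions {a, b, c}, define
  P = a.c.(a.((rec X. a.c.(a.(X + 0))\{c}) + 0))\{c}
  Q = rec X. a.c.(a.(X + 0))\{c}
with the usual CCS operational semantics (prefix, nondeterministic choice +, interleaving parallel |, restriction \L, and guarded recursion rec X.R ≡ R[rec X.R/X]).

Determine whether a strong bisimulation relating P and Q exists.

P ~ Q

Reachable graph of P (5 states):
  s0 = a.c.(a.((rec X. a.c.(a.(X + 0))\{c}) + 0))\{c} has moves —a→ s1
  s1 = c.(a.((rec X. a.c.(a.(X + 0))\{c}) + 0))\{c} has moves —c→ s2
  s2 = (a.((rec X. a.c.(a.(X + 0))\{c}) + 0))\{c} has moves —a→ s3
  s3 = ((rec X. a.c.(a.(X + 0))\{c}) + 0)\{c} has moves —a→ s4
  s4 = (c.(a.((rec X. a.c.(a.(X + 0))\{c}) + 0))\{c})\{c} has moves ∅
Reachable graph of Q (5 states):
  t0 = rec X. a.c.(a.(X + 0))\{c} has moves —a→ t1
  t1 = c.(a.((rec X. a.c.(a.(X + 0))\{c}) + 0))\{c} has moves —c→ t2
  t2 = (a.((rec X. a.c.(a.(X + 0))\{c}) + 0))\{c} has moves —a→ t3
  t3 = ((rec X. a.c.(a.(X + 0))\{c}) + 0)\{c} has moves —a→ t4
  t4 = (c.(a.((rec X. a.c.(a.(X + 0))\{c}) + 0))\{c})\{c} has moves ∅
Bisimilarity quotient blocks:
  B0 = {s0, t0}
  B1 = {s1, t1}
  B2 = {s2, t2}
  B3 = {s3, t3}
  B4 = {s4, t4}
s0 ∈ B0, t0 ∈ B0 → same block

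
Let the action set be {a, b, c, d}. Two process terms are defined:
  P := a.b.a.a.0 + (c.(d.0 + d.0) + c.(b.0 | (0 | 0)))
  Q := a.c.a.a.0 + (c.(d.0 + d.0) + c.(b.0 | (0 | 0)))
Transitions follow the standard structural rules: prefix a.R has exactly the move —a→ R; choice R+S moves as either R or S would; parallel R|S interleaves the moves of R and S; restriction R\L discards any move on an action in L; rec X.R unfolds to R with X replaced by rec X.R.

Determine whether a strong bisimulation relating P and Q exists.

LTS(P): 8 reachable states
  m0 = a.b.a.a.0 + (c.(d.0 + d.0) + c.(b.0 | (0 | 0))) → =a=> m1, =c=> m2, =c=> m3
  m1 = b.a.a.0 → =b=> m4
  m2 = b.0 | (0 | 0) → =b=> m5
  m3 = d.0 + d.0 → =d=> m6
  m4 = a.a.0 → =a=> m7
  m5 = 0 | (0 | 0) → deadlocked
  m6 = 0 → deadlocked
  m7 = a.0 → =a=> m6
LTS(Q): 8 reachable states
  n0 = a.c.a.a.0 + (c.(d.0 + d.0) + c.(b.0 | (0 | 0))) → =a=> n1, =c=> n2, =c=> n3
  n1 = c.a.a.0 → =c=> n4
  n2 = b.0 | (0 | 0) → =b=> n5
  n3 = d.0 + d.0 → =d=> n6
  n4 = a.a.0 → =a=> n7
  n5 = 0 | (0 | 0) → deadlocked
  n6 = 0 → deadlocked
  n7 = a.0 → =a=> n6
Coarsest stable partition (strong bisimilarity classes):
  B0 = {m0}
  B1 = {m3, n3}
  B2 = {m5, m6, n5, n6}
  B3 = {m2, n2}
  B4 = {m1}
  B5 = {m4, n4}
  B6 = {m7, n7}
  B7 = {n0}
  B8 = {n1}
m0 ∈ B0, n0 ∈ B7 → different blocks

NO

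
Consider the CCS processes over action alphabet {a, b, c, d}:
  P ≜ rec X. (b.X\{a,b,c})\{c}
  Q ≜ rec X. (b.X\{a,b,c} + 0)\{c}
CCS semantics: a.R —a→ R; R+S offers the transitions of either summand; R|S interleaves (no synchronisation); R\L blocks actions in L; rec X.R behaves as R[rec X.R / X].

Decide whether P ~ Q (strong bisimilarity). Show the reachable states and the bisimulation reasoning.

YES

Reachable graph of P (2 states):
  u0 = rec X. (b.X\{a,b,c})\{c} ⊢ =b=> u1
  u1 = (rec X. (b.X\{a,b,c})\{c})\{a,b,c}\{c} ⊢ deadlocked
Reachable graph of Q (2 states):
  v0 = rec X. (b.X\{a,b,c} + 0)\{c} ⊢ =b=> v1
  v1 = (rec X. (b.X\{a,b,c} + 0)\{c})\{a,b,c}\{c} ⊢ deadlocked
Partition-refinement fixed point:
  B0 = {u0, v0}
  B1 = {u1, v1}
u0 ∈ B0, v0 ∈ B0 → same block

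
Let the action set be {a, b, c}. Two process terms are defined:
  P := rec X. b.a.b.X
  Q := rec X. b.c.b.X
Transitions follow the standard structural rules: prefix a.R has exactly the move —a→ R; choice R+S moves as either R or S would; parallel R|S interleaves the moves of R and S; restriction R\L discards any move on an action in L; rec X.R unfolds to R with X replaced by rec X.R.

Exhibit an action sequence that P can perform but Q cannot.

LTS(P): 3 reachable states
  s0 = rec X. b.a.b.X :: --b--▸ s1
  s1 = a.b.(rec X. b.a.b.X) :: --a--▸ s2
  s2 = b.(rec X. b.a.b.X) :: --b--▸ s0
LTS(Q): 3 reachable states
  t0 = rec X. b.c.b.X :: --b--▸ t1
  t1 = c.b.(rec X. b.c.b.X) :: --c--▸ t2
  t2 = b.(rec X. b.c.b.X) :: --b--▸ t0
Run σ = ⟨ba⟩ on P: start {s0}
  after b @ step 1: {s1}
  after a @ step 2: {s2}
  ✓ P
Run σ = ⟨ba⟩ on Q: start {t0}
  after b @ step 1: {t1}
  after a @ step 2: ∅  — Q cannot continue

ba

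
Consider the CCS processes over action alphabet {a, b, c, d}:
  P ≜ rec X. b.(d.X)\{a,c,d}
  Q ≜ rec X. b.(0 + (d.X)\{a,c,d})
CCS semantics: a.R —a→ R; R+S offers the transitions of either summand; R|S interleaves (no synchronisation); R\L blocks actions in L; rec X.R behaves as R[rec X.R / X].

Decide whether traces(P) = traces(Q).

traces(P) = traces(Q)

LTS(P): 2 reachable states
  p0 = rec X. b.(d.X)\{a,c,d} ⊢ -b-> p1
  p1 = (d.(rec X. b.(d.X)\{a,c,d}))\{a,c,d} ⊢ deadlocked
LTS(Q): 2 reachable states
  q0 = rec X. b.(0 + (d.X)\{a,c,d}) ⊢ -b-> q1
  q1 = 0 + (d.(rec X. b.(0 + (d.X)\{a,c,d})))\{a,c,d} ⊢ deadlocked
Partition-refinement fixed point:
  B0 = {p0, q0}
  B1 = {p1, q1}
p0 ∈ B0, q0 ∈ B0 → same block
Bisimilar ⇒ trace-equivalent.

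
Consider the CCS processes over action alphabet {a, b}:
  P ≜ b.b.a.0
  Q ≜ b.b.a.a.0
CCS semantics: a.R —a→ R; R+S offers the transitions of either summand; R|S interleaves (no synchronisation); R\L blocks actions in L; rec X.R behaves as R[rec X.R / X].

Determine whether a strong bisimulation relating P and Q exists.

NO

LTS(P): 4 reachable states
  s0 = b.b.a.0 | --b--▸ s1
  s1 = b.a.0 | --b--▸ s2
  s2 = a.0 | --a--▸ s3
  s3 = 0 | deadlocked
LTS(Q): 5 reachable states
  t0 = b.b.a.a.0 | --b--▸ t1
  t1 = b.a.a.0 | --b--▸ t2
  t2 = a.a.0 | --a--▸ t3
  t3 = a.0 | --a--▸ t4
  t4 = 0 | deadlocked
Coarsest stable partition (strong bisimilarity classes):
  B0 = {s0}
  B1 = {s1}
  B2 = {s2, t3}
  B3 = {s3, t4}
  B4 = {t0}
  B5 = {t1}
  B6 = {t2}
s0 ∈ B0, t0 ∈ B4 → different blocks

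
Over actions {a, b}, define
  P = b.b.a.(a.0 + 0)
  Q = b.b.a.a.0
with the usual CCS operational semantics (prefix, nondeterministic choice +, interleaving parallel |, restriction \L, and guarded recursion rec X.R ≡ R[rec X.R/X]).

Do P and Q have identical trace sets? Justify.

YES

P's transition system — 5 states:
  m0 = b.b.a.(a.0 + 0) :: —b→ m1
  m1 = b.a.(a.0 + 0) :: —b→ m2
  m2 = a.(a.0 + 0) :: —a→ m3
  m3 = a.0 + 0 :: —a→ m4
  m4 = 0 :: deadlocked
Q's transition system — 5 states:
  n0 = b.b.a.a.0 :: —b→ n1
  n1 = b.a.a.0 :: —b→ n2
  n2 = a.a.0 :: —a→ n3
  n3 = a.0 :: —a→ n4
  n4 = 0 :: deadlocked
Coarsest stable partition (strong bisimilarity classes):
  B0 = {m0, n0}
  B1 = {m1, n1}
  B2 = {m2, n2}
  B3 = {m3, n3}
  B4 = {m4, n4}
m0 ∈ B0, n0 ∈ B0 → same block
Bisimilar ⇒ trace-equivalent.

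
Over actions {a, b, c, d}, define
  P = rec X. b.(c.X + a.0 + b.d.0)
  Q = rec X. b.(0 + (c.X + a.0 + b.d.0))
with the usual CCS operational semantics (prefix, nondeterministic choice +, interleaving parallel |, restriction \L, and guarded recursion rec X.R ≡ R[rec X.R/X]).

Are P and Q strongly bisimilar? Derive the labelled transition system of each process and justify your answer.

LTS(P): 4 reachable states
  p0 = rec X. b.(c.X + a.0 + b.d.0) | —b→ p1
  p1 = c.(rec X. b.(c.X + a.0 + b.d.0)) + a.0 + b.d.0 | —a→ p2, —b→ p3, —c→ p0
  p2 = 0 | ·
  p3 = d.0 | —d→ p2
LTS(Q): 4 reachable states
  q0 = rec X. b.(0 + (c.X + a.0 + b.d.0)) | —b→ q1
  q1 = 0 + (c.(rec X. b.(0 + (c.X + a.0 + b.d.0))) + a.0 + b.d.0) | —a→ q2, —b→ q3, —c→ q0
  q2 = 0 | ·
  q3 = d.0 | —d→ q2
Coarsest stable partition (strong bisimilarity classes):
  B0 = {p0, q0}
  B1 = {p1, q1}
  B2 = {p2, q2}
  B3 = {p3, q3}
p0 ∈ B0, q0 ∈ B0 → same block

YES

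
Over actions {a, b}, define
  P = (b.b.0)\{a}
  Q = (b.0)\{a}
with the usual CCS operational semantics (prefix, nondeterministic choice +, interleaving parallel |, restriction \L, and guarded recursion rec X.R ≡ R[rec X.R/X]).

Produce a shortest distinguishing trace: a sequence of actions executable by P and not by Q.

Reachable graph of P (3 states):
  m0 = (b.b.0)\{a} | -b-> m1
  m1 = (b.0)\{a} | -b-> m2
  m2 = 0\{a} | ·
Reachable graph of Q (2 states):
  n0 = (b.0)\{a} | -b-> n1
  n1 = 0\{a} | ·
Executing bb from P (initial set {m0}):
  after b @ step 1: {m1}
  after b @ step 2: {m2}
  P completes σ.
Executing bb from Q (initial set {n0}):
  after b @ step 1: {n1}
  after b @ step 2: no successor for Q

bb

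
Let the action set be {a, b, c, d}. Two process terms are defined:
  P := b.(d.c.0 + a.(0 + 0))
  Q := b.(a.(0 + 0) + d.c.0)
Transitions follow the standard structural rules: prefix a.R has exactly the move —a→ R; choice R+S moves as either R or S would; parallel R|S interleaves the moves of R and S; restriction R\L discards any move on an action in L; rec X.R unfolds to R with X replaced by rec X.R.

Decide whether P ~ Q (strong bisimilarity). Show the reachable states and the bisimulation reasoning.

P's transition system — 5 states:
  m0 = b.(d.c.0 + a.(0 + 0)) ⊢ --b--▸ m1
  m1 = d.c.0 + a.(0 + 0) ⊢ --a--▸ m2, --d--▸ m3
  m2 = 0 + 0 ⊢ ∅
  m3 = c.0 ⊢ --c--▸ m4
  m4 = 0 ⊢ ∅
Q's transition system — 5 states:
  n0 = b.(a.(0 + 0) + d.c.0) ⊢ --b--▸ n1
  n1 = a.(0 + 0) + d.c.0 ⊢ --a--▸ n2, --d--▸ n3
  n2 = 0 + 0 ⊢ ∅
  n3 = c.0 ⊢ --c--▸ n4
  n4 = 0 ⊢ ∅
Coarsest stable partition (strong bisimilarity classes):
  B0 = {m0, n0}
  B1 = {m1, n1}
  B2 = {m2, m4, n2, n4}
  B3 = {m3, n3}
m0 ∈ B0, n0 ∈ B0 → same block

bisimilar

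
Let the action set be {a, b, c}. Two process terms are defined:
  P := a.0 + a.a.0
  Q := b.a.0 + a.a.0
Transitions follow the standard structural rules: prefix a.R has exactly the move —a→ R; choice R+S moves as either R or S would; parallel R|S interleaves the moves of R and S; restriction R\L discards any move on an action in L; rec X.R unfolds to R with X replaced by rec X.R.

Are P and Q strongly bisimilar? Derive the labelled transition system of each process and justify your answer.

LTS(P): 3 reachable states
  s0 = a.0 + a.a.0 → --a--▸ s1, --a--▸ s2
  s1 = 0 → ·
  s2 = a.0 → --a--▸ s1
LTS(Q): 3 reachable states
  t0 = b.a.0 + a.a.0 → --a--▸ t1, --b--▸ t1
  t1 = a.0 → --a--▸ t2
  t2 = 0 → ·
Partition-refinement fixed point:
  B0 = {s0}
  B1 = {s1, t2}
  B2 = {s2, t1}
  B3 = {t0}
s0 ∈ B0, t0 ∈ B3 → different blocks

NO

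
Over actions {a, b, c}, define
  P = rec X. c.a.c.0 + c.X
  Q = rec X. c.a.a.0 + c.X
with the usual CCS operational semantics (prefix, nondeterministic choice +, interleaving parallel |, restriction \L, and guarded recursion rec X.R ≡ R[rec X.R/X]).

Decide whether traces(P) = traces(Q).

NO — witness ⟨cac⟩

LTS(P): 4 reachable states
  p0 = rec X. c.a.c.0 + c.X :: --c--▸ p0, --c--▸ p1
  p1 = a.c.0 :: --a--▸ p2
  p2 = c.0 :: --c--▸ p3
  p3 = 0 :: stopped
LTS(Q): 4 reachable states
  q0 = rec X. c.a.a.0 + c.X :: --c--▸ q0, --c--▸ q1
  q1 = a.a.0 :: --a--▸ q2
  q2 = a.0 :: --a--▸ q3
  q3 = 0 :: stopped
Trace ⟨cac⟩ through P, begin at {p0}:
  step 1 (c): {p0, p1}
  step 2 (a): {p2}
  step 3 (c): {p3}
  P completes σ.
Trace ⟨cac⟩ through Q, begin at {q0}:
  step 1 (c): {q0, q1}
  step 2 (a): {q2}
  step 3 (c): ∅ (Q stuck)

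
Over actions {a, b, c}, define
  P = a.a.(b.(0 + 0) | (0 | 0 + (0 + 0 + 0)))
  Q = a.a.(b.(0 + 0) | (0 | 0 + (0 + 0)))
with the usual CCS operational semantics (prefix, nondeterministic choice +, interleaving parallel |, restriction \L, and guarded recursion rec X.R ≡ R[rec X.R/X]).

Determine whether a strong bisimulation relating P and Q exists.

Reachable graph of P (4 states):
  u0 = a.a.(b.(0 + 0) | (0 | 0 + (0 + 0 + 0))) has moves ··a··> u1
  u1 = a.(b.(0 + 0) | (0 | 0 + (0 + 0 + 0))) has moves ··a··> u2
  u2 = b.(0 + 0) | (0 | 0 + (0 + 0 + 0)) has moves ··b··> u3
  u3 = (0 + 0) | (0 | 0 + (0 + 0 + 0)) has moves stopped
Reachable graph of Q (4 states):
  v0 = a.a.(b.(0 + 0) | (0 | 0 + (0 + 0))) has moves ··a··> v1
  v1 = a.(b.(0 + 0) | (0 | 0 + (0 + 0))) has moves ··a··> v2
  v2 = b.(0 + 0) | (0 | 0 + (0 + 0)) has moves ··b··> v3
  v3 = (0 + 0) | (0 | 0 + (0 + 0)) has moves stopped
Coarsest stable partition (strong bisimilarity classes):
  B0 = {u0, v0}
  B1 = {u1, v1}
  B2 = {u2, v2}
  B3 = {u3, v3}
u0 ∈ B0, v0 ∈ B0 → same block

P ~ Q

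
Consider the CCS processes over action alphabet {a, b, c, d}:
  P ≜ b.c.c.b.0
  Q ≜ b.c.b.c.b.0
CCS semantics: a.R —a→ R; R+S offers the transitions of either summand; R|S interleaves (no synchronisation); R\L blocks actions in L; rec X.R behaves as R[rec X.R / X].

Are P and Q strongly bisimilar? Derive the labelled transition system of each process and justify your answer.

not bisimilar

Reachable graph of P (5 states):
  u0 = b.c.c.b.0 :: ··b··> u1
  u1 = c.c.b.0 :: ··c··> u2
  u2 = c.b.0 :: ··c··> u3
  u3 = b.0 :: ··b··> u4
  u4 = 0 :: ·
Reachable graph of Q (6 states):
  v0 = b.c.b.c.b.0 :: ··b··> v1
  v1 = c.b.c.b.0 :: ··c··> v2
  v2 = b.c.b.0 :: ··b··> v3
  v3 = c.b.0 :: ··c··> v4
  v4 = b.0 :: ··b··> v5
  v5 = 0 :: ·
Bisimilarity quotient blocks:
  B0 = {u0}
  B1 = {u1}
  B2 = {u2, v3}
  B3 = {u3, v4}
  B4 = {u4, v5}
  B5 = {v0}
  B6 = {v1}
  B7 = {v2}
u0 ∈ B0, v0 ∈ B5 → different blocks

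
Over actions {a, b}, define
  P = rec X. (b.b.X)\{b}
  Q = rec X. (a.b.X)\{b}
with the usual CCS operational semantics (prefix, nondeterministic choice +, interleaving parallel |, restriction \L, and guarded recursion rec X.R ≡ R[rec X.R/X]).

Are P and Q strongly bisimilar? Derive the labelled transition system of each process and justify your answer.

LTS(P): 1 reachable states
  s0 = rec X. (b.b.X)\{b} ⊢ ∅
LTS(Q): 2 reachable states
  t0 = rec X. (a.b.X)\{b} ⊢ --a--▸ t1
  t1 = (b.(rec X. (a.b.X)\{b}))\{b} ⊢ ∅
Bisimilarity quotient blocks:
  B0 = {s0, t1}
  B1 = {t0}
s0 ∈ B0, t0 ∈ B1 → different blocks

P ≁ Q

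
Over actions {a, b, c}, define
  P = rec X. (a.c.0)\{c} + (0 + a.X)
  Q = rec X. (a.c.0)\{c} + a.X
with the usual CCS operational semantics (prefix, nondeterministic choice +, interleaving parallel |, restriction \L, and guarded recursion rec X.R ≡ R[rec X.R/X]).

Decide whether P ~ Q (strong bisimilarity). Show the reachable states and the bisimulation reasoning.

P ~ Q

LTS(P): 2 reachable states
  u0 = rec X. (a.c.0)\{c} + (0 + a.X) | —a→ u0, —a→ u1
  u1 = (c.0)\{c} | ∅
LTS(Q): 2 reachable states
  v0 = rec X. (a.c.0)\{c} + a.X | —a→ v0, —a→ v1
  v1 = (c.0)\{c} | ∅
Bisimilarity quotient blocks:
  B0 = {u0, v0}
  B1 = {u1, v1}
u0 ∈ B0, v0 ∈ B0 → same block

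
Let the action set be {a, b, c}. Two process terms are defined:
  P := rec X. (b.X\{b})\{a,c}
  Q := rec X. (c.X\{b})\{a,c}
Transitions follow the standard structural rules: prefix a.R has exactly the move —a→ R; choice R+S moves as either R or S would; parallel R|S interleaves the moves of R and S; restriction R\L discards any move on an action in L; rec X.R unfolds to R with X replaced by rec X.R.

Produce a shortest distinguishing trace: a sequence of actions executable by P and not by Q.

Reachable graph of P (2 states):
  m0 = rec X. (b.X\{b})\{a,c} :: -b-> m1
  m1 = (rec X. (b.X\{b})\{a,c})\{b}\{a,c} :: deadlocked
Reachable graph of Q (1 states):
  n0 = rec X. (c.X\{b})\{a,c} :: deadlocked
Executing b from P (initial set {m0}):
  [1] b ⇒ {m1}
  — P admits the full trace.
Executing b from Q (initial set {n0}):
  [1] b ⇒ ∅  — Q cannot continue

b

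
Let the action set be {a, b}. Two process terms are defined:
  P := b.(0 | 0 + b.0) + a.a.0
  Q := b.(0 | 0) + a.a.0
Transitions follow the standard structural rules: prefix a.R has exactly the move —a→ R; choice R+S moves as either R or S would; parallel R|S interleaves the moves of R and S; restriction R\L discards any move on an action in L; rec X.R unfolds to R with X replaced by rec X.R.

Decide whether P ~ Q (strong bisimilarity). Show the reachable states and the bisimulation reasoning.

P's transition system — 4 states:
  m0 = b.(0 | 0 + b.0) + a.a.0 :: --a--▸ m1, --b--▸ m2
  m1 = a.0 :: --a--▸ m3
  m2 = 0 | 0 + b.0 :: --b--▸ m3
  m3 = 0 :: (no moves)
Q's transition system — 4 states:
  n0 = b.(0 | 0) + a.a.0 :: --a--▸ n1, --b--▸ n2
  n1 = a.0 :: --a--▸ n3
  n2 = 0 | 0 :: (no moves)
  n3 = 0 :: (no moves)
Coarsest stable partition (strong bisimilarity classes):
  B0 = {m0}
  B1 = {m1, n1}
  B2 = {m3, n2, n3}
  B3 = {m2}
  B4 = {n0}
m0 ∈ B0, n0 ∈ B4 → different blocks

P ≁ Q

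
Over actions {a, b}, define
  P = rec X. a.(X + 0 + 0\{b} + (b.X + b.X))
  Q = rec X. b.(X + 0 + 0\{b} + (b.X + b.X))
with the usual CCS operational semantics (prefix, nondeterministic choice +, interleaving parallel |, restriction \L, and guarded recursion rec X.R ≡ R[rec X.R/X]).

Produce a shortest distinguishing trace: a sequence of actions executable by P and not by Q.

LTS(P): 2 reachable states
  u0 = rec X. a.(X + 0 + 0\{b} + (b.X + b.X)) | --a--▸ u1
  u1 = (rec X. a.(X + 0 + 0\{b} + (b.X + b.X))) + 0 + 0\{b} + (b.(rec X. a.(X + 0 + 0\{b} + (b.X + b.X))) + b.(rec X. a.(X + 0 + 0\{b} + (b.X + b.X)))) | --a--▸ u1, --b--▸ u0
LTS(Q): 2 reachable states
  v0 = rec X. b.(X + 0 + 0\{b} + (b.X + b.X)) | --b--▸ v1
  v1 = (rec X. b.(X + 0 + 0\{b} + (b.X + b.X))) + 0 + 0\{b} + (b.(rec X. b.(X + 0 + 0\{b} + (b.X + b.X))) + b.(rec X. b.(X + 0 + 0\{b} + (b.X + b.X)))) | --b--▸ v0, --b--▸ v1
Trace ⟨a⟩ through P, begin at {u0}:
  [1] a ⇒ {u1}
  P completes σ.
Trace ⟨a⟩ through Q, begin at {v0}:
  [1] a ⇒ ∅  — Q cannot continue

a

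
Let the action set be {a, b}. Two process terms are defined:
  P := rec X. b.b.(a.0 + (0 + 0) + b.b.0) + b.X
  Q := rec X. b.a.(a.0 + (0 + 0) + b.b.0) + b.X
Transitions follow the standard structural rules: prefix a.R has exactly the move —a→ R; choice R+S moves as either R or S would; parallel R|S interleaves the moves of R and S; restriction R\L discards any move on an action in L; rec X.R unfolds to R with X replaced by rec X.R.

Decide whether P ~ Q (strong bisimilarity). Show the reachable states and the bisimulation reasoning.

LTS(P): 5 reachable states
  s0 = rec X. b.b.(a.0 + (0 + 0) + b.b.0) + b.X has moves ··b··> s0, ··b··> s1
  s1 = b.(a.0 + (0 + 0) + b.b.0) has moves ··b··> s2
  s2 = a.0 + (0 + 0) + b.b.0 has moves ··a··> s3, ··b··> s4
  s3 = 0 has moves ∅
  s4 = b.0 has moves ··b··> s3
LTS(Q): 5 reachable states
  t0 = rec X. b.a.(a.0 + (0 + 0) + b.b.0) + b.X has moves ··b··> t0, ··b··> t1
  t1 = a.(a.0 + (0 + 0) + b.b.0) has moves ··a··> t2
  t2 = a.0 + (0 + 0) + b.b.0 has moves ··a··> t3, ··b··> t4
  t3 = 0 has moves ∅
  t4 = b.0 has moves ··b··> t3
Bisimilarity quotient blocks:
  B0 = {s0}
  B1 = {s1}
  B2 = {s2, t2}
  B3 = {s3, t3}
  B4 = {s4, t4}
  B5 = {t0}
  B6 = {t1}
s0 ∈ B0, t0 ∈ B5 → different blocks

P ≁ Q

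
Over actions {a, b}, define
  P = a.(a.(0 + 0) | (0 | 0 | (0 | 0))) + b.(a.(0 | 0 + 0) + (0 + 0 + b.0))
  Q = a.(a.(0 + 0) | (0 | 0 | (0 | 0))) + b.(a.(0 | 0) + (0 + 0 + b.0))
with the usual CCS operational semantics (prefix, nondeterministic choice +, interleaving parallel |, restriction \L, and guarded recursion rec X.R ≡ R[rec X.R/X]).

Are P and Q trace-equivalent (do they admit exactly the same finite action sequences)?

trace-equivalent

P's transition system — 6 states:
  p0 = a.(a.(0 + 0) | (0 | 0 | (0 | 0))) + b.(a.(0 | 0 + 0) + (0 + 0 + b.0)) | =a=> p1, =b=> p2
  p1 = a.(0 + 0) | (0 | 0 | (0 | 0)) | =a=> p3
  p2 = a.(0 | 0 + 0) + (0 + 0 + b.0) | =a=> p4, =b=> p5
  p3 = (0 + 0) | (0 | 0 | (0 | 0)) | ·
  p4 = 0 | 0 + 0 | ·
  p5 = 0 | ·
Q's transition system — 6 states:
  q0 = a.(a.(0 + 0) | (0 | 0 | (0 | 0))) + b.(a.(0 | 0) + (0 + 0 + b.0)) | =a=> q1, =b=> q2
  q1 = a.(0 + 0) | (0 | 0 | (0 | 0)) | =a=> q3
  q2 = a.(0 | 0) + (0 + 0 + b.0) | =a=> q4, =b=> q5
  q3 = (0 + 0) | (0 | 0 | (0 | 0)) | ·
  q4 = 0 | 0 | ·
  q5 = 0 | ·
Partition-refinement fixed point:
  B0 = {p0, q0}
  B1 = {p2, q2}
  B2 = {p3, p4, p5, q3, q4, q5}
  B3 = {p1, q1}
p0 ∈ B0, q0 ∈ B0 → same block
Bisimilar ⇒ trace-equivalent.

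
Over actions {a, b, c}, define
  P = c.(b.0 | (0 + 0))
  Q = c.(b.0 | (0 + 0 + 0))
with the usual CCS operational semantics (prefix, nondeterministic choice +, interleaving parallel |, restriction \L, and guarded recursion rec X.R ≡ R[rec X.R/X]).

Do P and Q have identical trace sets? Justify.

traces(P) = traces(Q)

LTS(P): 3 reachable states
  s0 = c.(b.0 | (0 + 0)) has moves =c=> s1
  s1 = b.0 | (0 + 0) has moves =b=> s2
  s2 = 0 | (0 + 0) has moves deadlocked
LTS(Q): 3 reachable states
  t0 = c.(b.0 | (0 + 0 + 0)) has moves =c=> t1
  t1 = b.0 | (0 + 0 + 0) has moves =b=> t2
  t2 = 0 | (0 + 0 + 0) has moves deadlocked
Partition-refinement fixed point:
  B0 = {s0, t0}
  B1 = {s1, t1}
  B2 = {s2, t2}
s0 ∈ B0, t0 ∈ B0 → same block
Bisimilar ⇒ trace-equivalent.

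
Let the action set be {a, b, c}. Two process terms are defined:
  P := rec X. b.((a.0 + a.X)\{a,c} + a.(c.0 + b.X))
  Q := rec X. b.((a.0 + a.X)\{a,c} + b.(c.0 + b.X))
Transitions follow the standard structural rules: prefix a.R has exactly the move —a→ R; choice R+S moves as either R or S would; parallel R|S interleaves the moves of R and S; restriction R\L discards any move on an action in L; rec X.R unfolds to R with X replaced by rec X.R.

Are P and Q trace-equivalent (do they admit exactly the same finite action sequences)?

NO — witness ⟨ba⟩

Reachable graph of P (4 states):
  u0 = rec X. b.((a.0 + a.X)\{a,c} + a.(c.0 + b.X)) :: —b→ u1
  u1 = (a.0 + a.(rec X. b.((a.0 + a.X)\{a,c} + a.(c.0 + b.X))))\{a,c} + a.(c.0 + b.(rec X. b.((a.0 + a.X)\{a,c} + a.(c.0 + b.X)))) :: —a→ u2
  u2 = c.0 + b.(rec X. b.((a.0 + a.X)\{a,c} + a.(c.0 + b.X))) :: —b→ u0, —c→ u3
  u3 = 0 :: ·
Reachable graph of Q (4 states):
  v0 = rec X. b.((a.0 + a.X)\{a,c} + b.(c.0 + b.X)) :: —b→ v1
  v1 = (a.0 + a.(rec X. b.((a.0 + a.X)\{a,c} + b.(c.0 + b.X))))\{a,c} + b.(c.0 + b.(rec X. b.((a.0 + a.X)\{a,c} + b.(c.0 + b.X)))) :: —b→ v2
  v2 = c.0 + b.(rec X. b.((a.0 + a.X)\{a,c} + b.(c.0 + b.X))) :: —b→ v0, —c→ v3
  v3 = 0 :: ·
Run σ = ⟨ba⟩ on P: start {u0}
  [1] b ⇒ {u1}
  [2] a ⇒ {u2}
  ✓ P
Run σ = ⟨ba⟩ on Q: start {v0}
  [1] b ⇒ {v1}
  [2] a ⇒ no successor for Q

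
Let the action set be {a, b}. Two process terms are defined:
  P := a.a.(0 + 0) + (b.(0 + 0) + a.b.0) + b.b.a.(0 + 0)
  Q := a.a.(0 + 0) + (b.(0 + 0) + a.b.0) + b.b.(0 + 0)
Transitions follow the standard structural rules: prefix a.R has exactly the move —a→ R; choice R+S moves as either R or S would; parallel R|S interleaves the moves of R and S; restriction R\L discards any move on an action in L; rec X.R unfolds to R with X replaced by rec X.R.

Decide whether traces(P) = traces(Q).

Reachable graph of P (6 states):
  u0 = a.a.(0 + 0) + (b.(0 + 0) + a.b.0) + b.b.a.(0 + 0) ⊢ -a-> u1, -a-> u2, -b-> u3, -b-> u4
  u1 = a.(0 + 0) ⊢ -a-> u3
  u2 = b.0 ⊢ -b-> u5
  u3 = 0 + 0 ⊢ (no moves)
  u4 = b.a.(0 + 0) ⊢ -b-> u1
  u5 = 0 ⊢ (no moves)
Reachable graph of Q (6 states):
  v0 = a.a.(0 + 0) + (b.(0 + 0) + a.b.0) + b.b.(0 + 0) ⊢ -a-> v1, -a-> v2, -b-> v3, -b-> v4
  v1 = a.(0 + 0) ⊢ -a-> v3
  v2 = b.0 ⊢ -b-> v5
  v3 = 0 + 0 ⊢ (no moves)
  v4 = b.(0 + 0) ⊢ -b-> v3
  v5 = 0 ⊢ (no moves)
Executing bba from P (initial set {u0}):
  step 1 (b): {u3, u4}
  step 2 (b): {u1}
  step 3 (a): {u3}
  — P admits the full trace.
Executing bba from Q (initial set {v0}):
  step 1 (b): {v3, v4}
  step 2 (b): {v3}
  step 3 (a): ∅ (Q stuck)

NO — witness ⟨bba⟩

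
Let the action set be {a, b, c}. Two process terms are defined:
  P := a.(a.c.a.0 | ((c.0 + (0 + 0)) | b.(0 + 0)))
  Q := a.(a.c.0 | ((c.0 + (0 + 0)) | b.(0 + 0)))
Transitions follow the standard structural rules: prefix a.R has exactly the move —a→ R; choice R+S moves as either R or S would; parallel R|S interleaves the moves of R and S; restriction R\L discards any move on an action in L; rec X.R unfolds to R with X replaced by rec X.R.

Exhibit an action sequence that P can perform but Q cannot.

aaca

Reachable graph of P (17 states):
  p0 = a.(a.c.a.0 | ((c.0 + (0 + 0)) | b.(0 + 0))) | —a→ p1
  p1 = a.c.a.0 | ((c.0 + (0 + 0)) | b.(0 + 0)) | —a→ p2, —b→ p3, —c→ p4
  p2 = c.a.0 | ((c.0 + (0 + 0)) | b.(0 + 0)) | —b→ p5, —c→ p6, —c→ p7
  p3 = a.c.a.0 | ((c.0 + (0 + 0)) | (0 + 0)) | —a→ p5, —c→ p8
  p4 = a.c.a.0 | (0 | b.(0 + 0)) | —a→ p7, —b→ p8
  p5 = c.a.0 | ((c.0 + (0 + 0)) | (0 + 0)) | —c→ p10, —c→ p9
  p6 = a.0 | ((c.0 + (0 + 0)) | b.(0 + 0)) | —a→ p11, —b→ p9, —c→ p12
  p7 = c.a.0 | (0 | b.(0 + 0)) | —b→ p10, —c→ p12
  p8 = a.c.a.0 | (0 | (0 + 0)) | —a→ p10
  p9 = a.0 | ((c.0 + (0 + 0)) | (0 + 0)) | —a→ p13, —c→ p14
  p10 = c.a.0 | (0 | (0 + 0)) | —c→ p14
  p11 = 0 | ((c.0 + (0 + 0)) | b.(0 + 0)) | —b→ p13, —c→ p15
  p12 = a.0 | (0 | b.(0 + 0)) | —a→ p15, —b→ p14
  p13 = 0 | ((c.0 + (0 + 0)) | (0 + 0)) | —c→ p16
  p14 = a.0 | (0 | (0 + 0)) | —a→ p16
  p15 = 0 | (0 | b.(0 + 0)) | —b→ p16
  p16 = 0 | (0 | (0 + 0)) | ∅
Reachable graph of Q (13 states):
  q0 = a.(a.c.0 | ((c.0 + (0 + 0)) | b.(0 + 0))) | —a→ q1
  q1 = a.c.0 | ((c.0 + (0 + 0)) | b.(0 + 0)) | —a→ q2, —b→ q3, —c→ q4
  q2 = c.0 | ((c.0 + (0 + 0)) | b.(0 + 0)) | —b→ q5, —c→ q6, —c→ q7
  q3 = a.c.0 | ((c.0 + (0 + 0)) | (0 + 0)) | —a→ q5, —c→ q8
  q4 = a.c.0 | (0 | b.(0 + 0)) | —a→ q7, —b→ q8
  q5 = c.0 | ((c.0 + (0 + 0)) | (0 + 0)) | —c→ q10, —c→ q9
  q6 = 0 | ((c.0 + (0 + 0)) | b.(0 + 0)) | —b→ q9, —c→ q11
  q7 = c.0 | (0 | b.(0 + 0)) | —b→ q10, —c→ q11
  q8 = a.c.0 | (0 | (0 + 0)) | —a→ q10
  q9 = 0 | ((c.0 + (0 + 0)) | (0 + 0)) | —c→ q12
  q10 = c.0 | (0 | (0 + 0)) | —c→ q12
  q11 = 0 | (0 | b.(0 + 0)) | —b→ q12
  q12 = 0 | (0 | (0 + 0)) | ∅
Trace ⟨aaca⟩ through P, begin at {p0}:
  after a @ step 1: {p1}
  after a @ step 2: {p2}
  after c @ step 3: {p6, p7}
  after a @ step 4: {p11}
  P completes σ.
Trace ⟨aaca⟩ through Q, begin at {q0}:
  after a @ step 1: {q1}
  after a @ step 2: {q2}
  after c @ step 3: {q6, q7}
  after a @ step 4: ∅ (Q stuck)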